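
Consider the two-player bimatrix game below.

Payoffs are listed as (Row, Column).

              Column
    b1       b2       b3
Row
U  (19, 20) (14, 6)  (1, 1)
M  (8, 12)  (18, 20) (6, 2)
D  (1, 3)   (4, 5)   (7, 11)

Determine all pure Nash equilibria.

Pure-strategy Nash equilibria: (U, b1); (M, b2); (D, b3)

Row against b1: payoffs 19, 8, 1 → best response U.
Row against b2: payoffs 14, 18, 4 → best response M.
Row against b3: payoffs 1, 6, 7 → best response D.
Column against U: payoffs 20, 6, 1 → best response b1.
Column against M: payoffs 12, 20, 2 → best response b2.
Column against D: payoffs 3, 5, 11 → best response b3.
Mutual best responses: (U, b1); (M, b2); (D, b3).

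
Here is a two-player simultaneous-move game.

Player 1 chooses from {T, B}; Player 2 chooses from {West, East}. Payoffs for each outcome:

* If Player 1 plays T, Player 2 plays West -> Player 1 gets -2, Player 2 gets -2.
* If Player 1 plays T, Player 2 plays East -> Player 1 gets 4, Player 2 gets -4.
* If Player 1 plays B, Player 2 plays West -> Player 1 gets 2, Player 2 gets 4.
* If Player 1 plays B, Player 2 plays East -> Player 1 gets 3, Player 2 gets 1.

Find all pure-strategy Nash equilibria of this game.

For each player, find the best response to each opponent profile; mutual best responses are the pure NE.
Player 1 against West: payoffs -2, 2 → best response B.
Player 1 against East: payoffs 4, 3 → best response T.
Player 2 against T: payoffs -2, -4 → best response West.
Player 2 against B: payoffs 4, 1 → best response West.
Mutual best responses: (B, West).

Pure NE: (B, West)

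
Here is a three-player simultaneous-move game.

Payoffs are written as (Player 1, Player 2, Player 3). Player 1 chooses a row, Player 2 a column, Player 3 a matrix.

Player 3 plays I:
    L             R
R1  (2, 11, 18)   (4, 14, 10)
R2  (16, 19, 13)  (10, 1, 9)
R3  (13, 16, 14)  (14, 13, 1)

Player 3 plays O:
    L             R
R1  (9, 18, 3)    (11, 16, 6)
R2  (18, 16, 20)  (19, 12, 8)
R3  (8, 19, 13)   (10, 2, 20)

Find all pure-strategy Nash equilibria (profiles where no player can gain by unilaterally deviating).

Pure NE: (R2, L, O)

(R1, L, I): Player 1 can switch to R2 (2 → 16). Not NE.
(R1, L, O): Player 1 can switch to R2 (9 → 18). Not NE.
(R1, R, I): Player 1 can switch to R2 (4 → 10). Not NE.
(R1, R, O): Player 1 can switch to R2 (11 → 19). Not NE.
(R2, L, I): Player 3 can switch to O (13 → 20). Not NE.
(R2, L, O): Player 1 gets 18, best alternative 9; Player 2 gets 16, best alternative 12; Player 3 gets 20, best alternative 13. No profitable deviation — NE.
(R2, R, I): Player 1 can switch to R3 (10 → 14). Not NE.
(R2, R, O): Player 2 can switch to L (12 → 16). Not NE.
(R3, L, I): Player 1 can switch to R2 (13 → 16). Not NE.
(The remaining 3 profiles each have a profitable deviation by the same check.)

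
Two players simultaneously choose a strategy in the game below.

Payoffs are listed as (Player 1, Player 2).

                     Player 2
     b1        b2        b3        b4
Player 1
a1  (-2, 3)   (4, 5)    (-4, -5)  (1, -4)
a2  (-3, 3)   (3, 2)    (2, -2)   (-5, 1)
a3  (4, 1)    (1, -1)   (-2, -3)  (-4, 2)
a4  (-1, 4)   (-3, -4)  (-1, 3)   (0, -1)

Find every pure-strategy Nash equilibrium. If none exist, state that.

For each player, find the best response to each opponent profile; mutual best responses are the pure NE.
Player 1 against b1: payoffs -2, -3, 4, -1 → best response a3.
Player 1 against b2: payoffs 4, 3, 1, -3 → best response a1.
Player 1 against b3: payoffs -4, 2, -2, -1 → best response a2.
Player 1 against b4: payoffs 1, -5, -4, 0 → best response a1.
Player 2 against a1: payoffs 3, 5, -5, -4 → best response b2.
Player 2 against a2: payoffs 3, 2, -2, 1 → best response b1.
Player 2 against a3: payoffs 1, -1, -3, 2 → best response b4.
Player 2 against a4: payoffs 4, -4, 3, -1 → best response b1.
Mutual best responses: (a1, b2).

The unique pure-strategy Nash equilibrium is (a1, b2).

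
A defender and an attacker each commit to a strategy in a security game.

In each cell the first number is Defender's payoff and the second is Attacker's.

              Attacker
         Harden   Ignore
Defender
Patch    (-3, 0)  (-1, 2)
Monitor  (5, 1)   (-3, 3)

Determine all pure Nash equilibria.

(Patch, Ignore)

Check each profile: it is a Nash equilibrium iff no player can strictly gain by switching unilaterally.
(Patch, Harden): Defender can switch to Monitor (-3 → 5). Not NE.
(Patch, Ignore): Defender gets -1, best alternative -3; Attacker gets 2, best alternative 0. No profitable deviation — NE.
(Monitor, Harden): Attacker can switch to Ignore (1 → 3). Not NE.
(Monitor, Ignore): Defender can switch to Patch (-3 → -1). Not NE.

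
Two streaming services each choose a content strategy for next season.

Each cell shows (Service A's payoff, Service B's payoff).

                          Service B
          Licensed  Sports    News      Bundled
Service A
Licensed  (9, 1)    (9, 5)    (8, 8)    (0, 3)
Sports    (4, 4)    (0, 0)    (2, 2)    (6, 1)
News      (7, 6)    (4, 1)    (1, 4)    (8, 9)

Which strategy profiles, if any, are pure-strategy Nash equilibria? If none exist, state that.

(Licensed, Licensed): Service B can switch to Sports (1 → 5). Not NE.
(Licensed, Sports): Service B can switch to News (5 → 8). Not NE.
(Licensed, News): Service A gets 8, best alternative 2; Service B gets 8, best alternative 5. No profitable deviation — NE.
(Licensed, Bundled): Service A can switch to Sports (0 → 6). Not NE.
(Sports, Licensed): Service A can switch to Licensed (4 → 9). Not NE.
(Sports, Sports): Service A can switch to Licensed (0 → 9). Not NE.
(Sports, News): Service A can switch to Licensed (2 → 8). Not NE.
(Sports, Bundled): Service A can switch to News (6 → 8). Not NE.
(News, Licensed): Service A can switch to Licensed (7 → 9). Not NE.
(News, Sports): Service A can switch to Licensed (4 → 9). Not NE.
(News, News): Service A can switch to Licensed (1 → 8). Not NE.
(News, Bundled): Service A gets 8, best alternative 6; Service B gets 9, best alternative 6. No profitable deviation — NE.

(Licensed, News); (News, Bundled)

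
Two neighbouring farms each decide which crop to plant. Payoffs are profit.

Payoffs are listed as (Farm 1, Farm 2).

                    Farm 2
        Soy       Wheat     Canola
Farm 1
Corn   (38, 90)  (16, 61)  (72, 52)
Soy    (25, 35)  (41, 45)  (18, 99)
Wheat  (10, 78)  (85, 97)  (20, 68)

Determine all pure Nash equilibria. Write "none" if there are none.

(Corn, Soy): Farm 1 gets 38, best alternative 25; Farm 2 gets 90, best alternative 61. No profitable deviation — NE.
(Corn, Wheat): Farm 1 can switch to Soy (16 → 41). Not NE.
(Corn, Canola): Farm 2 can switch to Soy (52 → 90). Not NE.
(Soy, Soy): Farm 1 can switch to Corn (25 → 38). Not NE.
(Soy, Wheat): Farm 1 can switch to Wheat (41 → 85). Not NE.
(Soy, Canola): Farm 1 can switch to Corn (18 → 72). Not NE.
(Wheat, Soy): Farm 1 can switch to Corn (10 → 38). Not NE.
(Wheat, Wheat): Farm 1 gets 85, best alternative 41; Farm 2 gets 97, best alternative 78. No profitable deviation — NE.
(Wheat, Canola): Farm 1 can switch to Corn (20 → 72). Not NE.

Pure-strategy Nash equilibria: (Corn, Soy) and (Wheat, Wheat)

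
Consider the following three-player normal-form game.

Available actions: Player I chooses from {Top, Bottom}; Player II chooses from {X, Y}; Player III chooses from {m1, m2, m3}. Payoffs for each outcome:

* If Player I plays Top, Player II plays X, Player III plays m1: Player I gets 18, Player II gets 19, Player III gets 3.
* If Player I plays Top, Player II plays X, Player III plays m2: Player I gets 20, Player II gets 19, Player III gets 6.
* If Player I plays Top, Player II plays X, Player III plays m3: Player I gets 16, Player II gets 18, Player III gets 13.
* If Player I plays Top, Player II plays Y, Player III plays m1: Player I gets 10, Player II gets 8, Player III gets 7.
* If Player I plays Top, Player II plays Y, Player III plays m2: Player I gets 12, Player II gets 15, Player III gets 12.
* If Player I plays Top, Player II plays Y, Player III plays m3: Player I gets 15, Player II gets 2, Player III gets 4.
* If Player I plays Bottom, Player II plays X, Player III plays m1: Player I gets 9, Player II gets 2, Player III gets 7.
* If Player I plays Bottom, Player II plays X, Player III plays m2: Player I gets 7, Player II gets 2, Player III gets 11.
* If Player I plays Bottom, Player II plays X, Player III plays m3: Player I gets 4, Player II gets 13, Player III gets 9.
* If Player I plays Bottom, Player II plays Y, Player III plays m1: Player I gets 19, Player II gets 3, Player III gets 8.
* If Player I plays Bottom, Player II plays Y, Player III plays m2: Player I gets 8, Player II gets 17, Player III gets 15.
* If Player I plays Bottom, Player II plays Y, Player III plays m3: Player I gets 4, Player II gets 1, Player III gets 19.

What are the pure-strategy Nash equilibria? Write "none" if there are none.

The unique pure-strategy Nash equilibrium is (Top, X, m3).

Player I against (X, m1): payoffs 18, 9 → best response Top.
Player I against (X, m2): payoffs 20, 7 → best response Top.
Player I against (X, m3): payoffs 16, 4 → best response Top.
Player I against (Y, m1): payoffs 10, 19 → best response Bottom.
Player I against (Y, m2): payoffs 12, 8 → best response Top.
Player I against (Y, m3): payoffs 15, 4 → best response Top.
Player II against (Top, m1): payoffs 19, 8 → best response X.
Player II against (Top, m2): payoffs 19, 15 → best response X.
Player II against (Top, m3): payoffs 18, 2 → best response X.
Player II against (Bottom, m1): payoffs 2, 3 → best response Y.
Player II against (Bottom, m2): payoffs 2, 17 → best response Y.
Player II against (Bottom, m3): payoffs 13, 1 → best response X.
Player III against (Top, X): payoffs 3, 6, 13 → best response m3.
Player III against (Top, Y): payoffs 7, 12, 4 → best response m2.
Player III against (Bottom, X): payoffs 7, 11, 9 → best response m2.
Player III against (Bottom, Y): payoffs 8, 15, 19 → best response m3.
Mutual best responses: (Top, X, m3).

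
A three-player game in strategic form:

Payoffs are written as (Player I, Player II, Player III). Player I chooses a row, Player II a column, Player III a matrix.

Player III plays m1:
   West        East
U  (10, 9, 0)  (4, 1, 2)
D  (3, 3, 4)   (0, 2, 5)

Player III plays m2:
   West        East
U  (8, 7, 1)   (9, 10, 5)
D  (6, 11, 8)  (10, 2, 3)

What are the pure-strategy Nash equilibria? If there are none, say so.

Player I against (West, m1): payoffs 10, 3 → best response U.
Player I against (West, m2): payoffs 8, 6 → best response U.
Player I against (East, m1): payoffs 4, 0 → best response U.
Player I against (East, m2): payoffs 9, 10 → best response D.
Player II against (U, m1): payoffs 9, 1 → best response West.
Player II against (U, m2): payoffs 7, 10 → best response East.
Player II against (D, m1): payoffs 3, 2 → best response West.
Player II against (D, m2): payoffs 11, 2 → best response West.
Player III against (U, West): payoffs 0, 1 → best response m2.
Player III against (U, East): payoffs 2, 5 → best response m2.
Player III against (D, West): payoffs 4, 8 → best response m2.
Player III against (D, East): payoffs 5, 3 → best response m1.
No profile is a mutual best response for all players.

This game has no pure Nash equilibrium.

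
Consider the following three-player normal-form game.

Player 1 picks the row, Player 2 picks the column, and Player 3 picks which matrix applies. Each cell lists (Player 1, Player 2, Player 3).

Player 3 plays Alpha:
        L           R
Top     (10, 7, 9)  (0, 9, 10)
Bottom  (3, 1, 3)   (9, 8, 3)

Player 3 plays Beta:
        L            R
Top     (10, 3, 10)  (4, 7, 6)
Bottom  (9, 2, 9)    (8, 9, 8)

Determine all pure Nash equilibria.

Pure NE: (Bottom, R, Beta)

For each player, find the best response to each opponent profile; mutual best responses are the pure NE.
Player 1 against (L, Alpha): payoffs 10, 3 → best response Top.
Player 1 against (L, Beta): payoffs 10, 9 → best response Top.
Player 1 against (R, Alpha): payoffs 0, 9 → best response Bottom.
Player 1 against (R, Beta): payoffs 4, 8 → best response Bottom.
Player 2 against (Top, Alpha): payoffs 7, 9 → best response R.
Player 2 against (Top, Beta): payoffs 3, 7 → best response R.
Player 2 against (Bottom, Alpha): payoffs 1, 8 → best response R.
Player 2 against (Bottom, Beta): payoffs 2, 9 → best response R.
Player 3 against (Top, L): payoffs 9, 10 → best response Beta.
Player 3 against (Top, R): payoffs 10, 6 → best response Alpha.
Player 3 against (Bottom, L): payoffs 3, 9 → best response Beta.
Player 3 against (Bottom, R): payoffs 3, 8 → best response Beta.
Mutual best responses: (Bottom, R, Beta).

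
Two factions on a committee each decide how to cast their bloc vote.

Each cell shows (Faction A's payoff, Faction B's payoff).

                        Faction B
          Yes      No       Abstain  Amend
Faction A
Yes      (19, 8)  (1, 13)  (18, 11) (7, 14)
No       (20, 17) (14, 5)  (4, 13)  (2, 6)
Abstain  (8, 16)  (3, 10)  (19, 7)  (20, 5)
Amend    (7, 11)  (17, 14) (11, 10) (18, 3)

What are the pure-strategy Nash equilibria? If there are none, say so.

The pure Nash equilibria are (No, Yes) and (Amend, No).

Faction A against Yes: payoffs 19, 20, 8, 7 → best response No.
Faction A against No: payoffs 1, 14, 3, 17 → best response Amend.
Faction A against Abstain: payoffs 18, 4, 19, 11 → best response Abstain.
Faction A against Amend: payoffs 7, 2, 20, 18 → best response Abstain.
Faction B against Yes: payoffs 8, 13, 11, 14 → best response Amend.
Faction B against No: payoffs 17, 5, 13, 6 → best response Yes.
Faction B against Abstain: payoffs 16, 10, 7, 5 → best response Yes.
Faction B against Amend: payoffs 11, 14, 10, 3 → best response No.
Mutual best responses: (No, Yes); (Amend, No).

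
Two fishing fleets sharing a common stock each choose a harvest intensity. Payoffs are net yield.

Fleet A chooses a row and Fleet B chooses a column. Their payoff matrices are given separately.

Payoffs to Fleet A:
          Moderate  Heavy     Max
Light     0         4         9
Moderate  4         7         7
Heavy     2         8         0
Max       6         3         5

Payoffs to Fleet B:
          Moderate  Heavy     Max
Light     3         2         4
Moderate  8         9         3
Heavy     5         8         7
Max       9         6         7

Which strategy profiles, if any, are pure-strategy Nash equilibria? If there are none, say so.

Pure-strategy Nash equilibria: (Light, Max) and (Heavy, Heavy) and (Max, Moderate)

(Light, Moderate): Fleet A can switch to Moderate (0 → 4). Not NE.
(Light, Heavy): Fleet A can switch to Moderate (4 → 7). Not NE.
(Light, Max): Fleet A gets 9, best alternative 7; Fleet B gets 4, best alternative 3. No profitable deviation — NE.
(Moderate, Moderate): Fleet A can switch to Max (4 → 6). Not NE.
(Moderate, Heavy): Fleet A can switch to Heavy (7 → 8). Not NE.
(Moderate, Max): Fleet A can switch to Light (7 → 9). Not NE.
(Heavy, Moderate): Fleet A can switch to Moderate (2 → 4). Not NE.
(Heavy, Heavy): Fleet A gets 8, best alternative 7; Fleet B gets 8, best alternative 7. No profitable deviation — NE.
(Max, Moderate): Fleet A gets 6, best alternative 4; Fleet B gets 9, best alternative 7. No profitable deviation — NE.
(The remaining 3 profiles each have a profitable deviation by the same check.)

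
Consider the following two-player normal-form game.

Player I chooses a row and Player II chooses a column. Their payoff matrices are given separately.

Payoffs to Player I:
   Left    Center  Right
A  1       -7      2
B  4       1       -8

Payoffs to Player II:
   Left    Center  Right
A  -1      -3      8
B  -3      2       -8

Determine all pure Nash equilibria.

Player I against Left: payoffs 1, 4 → best response B.
Player I against Center: payoffs -7, 1 → best response B.
Player I against Right: payoffs 2, -8 → best response A.
Player II against A: payoffs -1, -3, 8 → best response Right.
Player II against B: payoffs -3, 2, -8 → best response Center.
Mutual best responses: (A, Right); (B, Center).

Pure-strategy Nash equilibria: (A, Right); (B, Center)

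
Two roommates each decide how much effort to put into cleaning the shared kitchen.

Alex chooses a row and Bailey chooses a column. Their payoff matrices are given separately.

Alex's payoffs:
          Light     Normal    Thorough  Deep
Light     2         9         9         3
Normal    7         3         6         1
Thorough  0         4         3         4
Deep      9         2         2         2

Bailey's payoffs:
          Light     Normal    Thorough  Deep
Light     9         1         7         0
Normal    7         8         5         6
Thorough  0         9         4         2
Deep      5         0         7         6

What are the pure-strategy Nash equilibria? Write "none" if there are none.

Mark each player's best response to every combination of opponents' strategies; a profile where every player is best-responding is a pure Nash equilibrium.
Alex against Light: payoffs 2, 7, 0, 9 → best response Deep.
Alex against Normal: payoffs 9, 3, 4, 2 → best response Light.
Alex against Thorough: payoffs 9, 6, 3, 2 → best response Light.
Alex against Deep: payoffs 3, 1, 4, 2 → best response Thorough.
Bailey against Light: payoffs 9, 1, 7, 0 → best response Light.
Bailey against Normal: payoffs 7, 8, 5, 6 → best response Normal.
Bailey against Thorough: payoffs 0, 9, 4, 2 → best response Normal.
Bailey against Deep: payoffs 5, 0, 7, 6 → best response Thorough.
No profile is a mutual best response for all players.

There is no pure-strategy Nash equilibrium.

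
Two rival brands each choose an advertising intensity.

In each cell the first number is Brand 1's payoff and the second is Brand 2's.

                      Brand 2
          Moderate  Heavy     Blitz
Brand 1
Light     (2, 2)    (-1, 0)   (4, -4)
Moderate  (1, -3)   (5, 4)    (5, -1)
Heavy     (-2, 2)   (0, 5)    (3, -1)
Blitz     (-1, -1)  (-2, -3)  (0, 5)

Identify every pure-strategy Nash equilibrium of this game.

(Light, Moderate): Brand 1 gets 2, best alternative 1; Brand 2 gets 2, best alternative 0. No profitable deviation — NE.
(Light, Heavy): Brand 1 can switch to Moderate (-1 → 5). Not NE.
(Light, Blitz): Brand 1 can switch to Moderate (4 → 5). Not NE.
(Moderate, Moderate): Brand 1 can switch to Light (1 → 2). Not NE.
(Moderate, Heavy): Brand 1 gets 5, best alternative 0; Brand 2 gets 4, best alternative -1. No profitable deviation — NE.
(Moderate, Blitz): Brand 2 can switch to Heavy (-1 → 4). Not NE.
(Heavy, Moderate): Brand 1 can switch to Light (-2 → 2). Not NE.
(Heavy, Heavy): Brand 1 can switch to Moderate (0 → 5). Not NE.
(Heavy, Blitz): Brand 1 can switch to Light (3 → 4). Not NE.
(Blitz, Moderate): Brand 1 can switch to Light (-1 → 2). Not NE.
(The remaining 2 profiles each have a profitable deviation by the same check.)

Pure-strategy Nash equilibria: (Light, Moderate) and (Moderate, Heavy)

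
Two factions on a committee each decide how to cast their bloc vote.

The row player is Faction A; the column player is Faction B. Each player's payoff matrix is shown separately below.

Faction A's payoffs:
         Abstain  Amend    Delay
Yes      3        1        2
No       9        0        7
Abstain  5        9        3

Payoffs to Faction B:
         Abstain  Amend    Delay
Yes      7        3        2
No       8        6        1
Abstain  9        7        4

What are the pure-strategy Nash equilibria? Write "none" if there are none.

Check each profile: it is a Nash equilibrium iff no player can strictly gain by switching unilaterally.
(Yes, Abstain): Faction A can switch to No (3 → 9). Not NE.
(Yes, Amend): Faction A can switch to Abstain (1 → 9). Not NE.
(Yes, Delay): Faction A can switch to No (2 → 7). Not NE.
(No, Abstain): Faction A gets 9, best alternative 5; Faction B gets 8, best alternative 6. No profitable deviation — NE.
(No, Amend): Faction A can switch to Yes (0 → 1). Not NE.
(No, Delay): Faction B can switch to Abstain (1 → 8). Not NE.
(Abstain, Abstain): Faction A can switch to No (5 → 9). Not NE.
(Abstain, Amend): Faction B can switch to Abstain (7 → 9). Not NE.
(Abstain, Delay): Faction A can switch to No (3 → 7). Not NE.

The unique pure-strategy Nash equilibrium is (No, Abstain).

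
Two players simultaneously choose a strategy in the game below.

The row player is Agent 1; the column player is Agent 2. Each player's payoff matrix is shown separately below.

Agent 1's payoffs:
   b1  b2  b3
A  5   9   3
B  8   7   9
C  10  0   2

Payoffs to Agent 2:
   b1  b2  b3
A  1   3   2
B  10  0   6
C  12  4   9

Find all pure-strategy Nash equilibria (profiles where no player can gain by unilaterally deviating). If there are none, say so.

Agent 1 against b1: payoffs 5, 8, 10 → best response C.
Agent 1 against b2: payoffs 9, 7, 0 → best response A.
Agent 1 against b3: payoffs 3, 9, 2 → best response B.
Agent 2 against A: payoffs 1, 3, 2 → best response b2.
Agent 2 against B: payoffs 10, 0, 6 → best response b1.
Agent 2 against C: payoffs 12, 4, 9 → best response b1.
Mutual best responses: (A, b2); (C, b1).

The pure Nash equilibria are (A, b2), (C, b1).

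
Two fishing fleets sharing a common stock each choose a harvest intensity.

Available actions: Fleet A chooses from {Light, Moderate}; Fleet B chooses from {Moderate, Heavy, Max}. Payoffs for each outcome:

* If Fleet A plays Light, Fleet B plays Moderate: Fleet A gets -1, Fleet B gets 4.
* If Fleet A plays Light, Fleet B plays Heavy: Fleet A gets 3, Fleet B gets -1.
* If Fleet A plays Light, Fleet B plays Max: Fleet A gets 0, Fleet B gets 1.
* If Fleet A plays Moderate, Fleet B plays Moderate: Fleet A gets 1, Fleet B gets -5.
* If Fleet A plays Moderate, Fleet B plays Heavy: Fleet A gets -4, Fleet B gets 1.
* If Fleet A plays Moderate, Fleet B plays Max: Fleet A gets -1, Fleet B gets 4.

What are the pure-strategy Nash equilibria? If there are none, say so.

(Light, Moderate): Fleet A can switch to Moderate (-1 → 1). Not NE.
(Light, Heavy): Fleet B can switch to Moderate (-1 → 4). Not NE.
(Light, Max): Fleet B can switch to Moderate (1 → 4). Not NE.
(Moderate, Moderate): Fleet B can switch to Heavy (-5 → 1). Not NE.
(Moderate, Heavy): Fleet A can switch to Light (-4 → 3). Not NE.
(Moderate, Max): Fleet A can switch to Light (-1 → 0). Not NE.

This game has no pure Nash equilibrium.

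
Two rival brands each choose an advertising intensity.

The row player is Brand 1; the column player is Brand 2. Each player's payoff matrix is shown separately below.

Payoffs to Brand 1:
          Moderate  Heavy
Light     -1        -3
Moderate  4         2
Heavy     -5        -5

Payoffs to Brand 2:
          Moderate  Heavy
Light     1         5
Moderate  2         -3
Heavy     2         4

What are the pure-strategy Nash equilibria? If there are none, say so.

Mark each player's best response to every combination of opponents' strategies; a profile where every player is best-responding is a pure Nash equilibrium.
Brand 1 against Moderate: payoffs -1, 4, -5 → best response Moderate.
Brand 1 against Heavy: payoffs -3, 2, -5 → best response Moderate.
Brand 2 against Light: payoffs 1, 5 → best response Heavy.
Brand 2 against Moderate: payoffs 2, -3 → best response Moderate.
Brand 2 against Heavy: payoffs 2, 4 → best response Heavy.
Mutual best responses: (Moderate, Moderate).

Pure NE: (Moderate, Moderate)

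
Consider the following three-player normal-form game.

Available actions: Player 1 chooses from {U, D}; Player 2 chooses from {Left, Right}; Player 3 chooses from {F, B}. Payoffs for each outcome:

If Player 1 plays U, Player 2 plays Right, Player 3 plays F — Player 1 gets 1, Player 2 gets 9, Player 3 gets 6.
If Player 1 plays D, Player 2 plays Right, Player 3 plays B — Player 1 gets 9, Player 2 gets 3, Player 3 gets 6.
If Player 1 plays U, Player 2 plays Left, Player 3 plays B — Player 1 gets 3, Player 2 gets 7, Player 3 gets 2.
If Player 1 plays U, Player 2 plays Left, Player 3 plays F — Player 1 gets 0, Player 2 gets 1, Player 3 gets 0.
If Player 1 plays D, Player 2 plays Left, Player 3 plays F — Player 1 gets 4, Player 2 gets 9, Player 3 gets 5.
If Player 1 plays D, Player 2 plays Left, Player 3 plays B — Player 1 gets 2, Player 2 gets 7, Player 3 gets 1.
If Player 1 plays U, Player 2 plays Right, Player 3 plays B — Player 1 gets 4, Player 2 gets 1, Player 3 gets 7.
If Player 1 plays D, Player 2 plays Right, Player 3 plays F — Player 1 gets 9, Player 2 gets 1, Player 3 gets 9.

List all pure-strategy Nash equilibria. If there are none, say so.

(U, Left, B); (D, Left, F)

Player 1 against (Left, F): payoffs 0, 4 → best response D.
Player 1 against (Left, B): payoffs 3, 2 → best response U.
Player 1 against (Right, F): payoffs 1, 9 → best response D.
Player 1 against (Right, B): payoffs 4, 9 → best response D.
Player 2 against (U, F): payoffs 1, 9 → best response Right.
Player 2 against (U, B): payoffs 7, 1 → best response Left.
Player 2 against (D, F): payoffs 9, 1 → best response Left.
Player 2 against (D, B): payoffs 7, 3 → best response Left.
Player 3 against (U, Left): payoffs 0, 2 → best response B.
Player 3 against (U, Right): payoffs 6, 7 → best response B.
Player 3 against (D, Left): payoffs 5, 1 → best response F.
Player 3 against (D, Right): payoffs 9, 6 → best response F.
Mutual best responses: (U, Left, B); (D, Left, F).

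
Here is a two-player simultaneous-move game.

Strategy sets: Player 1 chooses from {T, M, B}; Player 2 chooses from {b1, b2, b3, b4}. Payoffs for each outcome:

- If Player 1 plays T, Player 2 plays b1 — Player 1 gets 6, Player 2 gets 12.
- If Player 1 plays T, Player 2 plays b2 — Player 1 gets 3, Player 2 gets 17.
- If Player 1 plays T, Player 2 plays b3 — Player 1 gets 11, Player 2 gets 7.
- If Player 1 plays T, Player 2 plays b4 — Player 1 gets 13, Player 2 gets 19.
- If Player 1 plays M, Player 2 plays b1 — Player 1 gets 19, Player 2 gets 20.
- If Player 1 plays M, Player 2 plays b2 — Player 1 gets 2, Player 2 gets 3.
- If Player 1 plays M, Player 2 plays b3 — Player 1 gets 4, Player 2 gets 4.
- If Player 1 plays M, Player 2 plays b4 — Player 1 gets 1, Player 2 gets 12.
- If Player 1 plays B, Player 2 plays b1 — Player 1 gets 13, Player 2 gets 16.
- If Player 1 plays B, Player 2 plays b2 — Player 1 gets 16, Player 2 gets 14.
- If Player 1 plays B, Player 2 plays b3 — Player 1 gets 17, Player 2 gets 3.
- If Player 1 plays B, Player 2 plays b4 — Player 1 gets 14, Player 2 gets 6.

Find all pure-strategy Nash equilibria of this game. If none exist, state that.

Player 1 against b1: payoffs 6, 19, 13 → best response M.
Player 1 against b2: payoffs 3, 2, 16 → best response B.
Player 1 against b3: payoffs 11, 4, 17 → best response B.
Player 1 against b4: payoffs 13, 1, 14 → best response B.
Player 2 against T: payoffs 12, 17, 7, 19 → best response b4.
Player 2 against M: payoffs 20, 3, 4, 12 → best response b1.
Player 2 against B: payoffs 16, 14, 3, 6 → best response b1.
Mutual best responses: (M, b1).

(M, b1)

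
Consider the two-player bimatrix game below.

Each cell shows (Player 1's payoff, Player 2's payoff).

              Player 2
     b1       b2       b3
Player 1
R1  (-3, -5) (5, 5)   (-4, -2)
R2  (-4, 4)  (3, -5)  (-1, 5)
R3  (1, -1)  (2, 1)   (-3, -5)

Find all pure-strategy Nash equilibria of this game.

Pure-strategy Nash equilibria: (R1, b2) and (R2, b3)

Mark each player's best response to every combination of opponents' strategies; a profile where every player is best-responding is a pure Nash equilibrium.
Player 1 against b1: payoffs -3, -4, 1 → best response R3.
Player 1 against b2: payoffs 5, 3, 2 → best response R1.
Player 1 against b3: payoffs -4, -1, -3 → best response R2.
Player 2 against R1: payoffs -5, 5, -2 → best response b2.
Player 2 against R2: payoffs 4, -5, 5 → best response b3.
Player 2 against R3: payoffs -1, 1, -5 → best response b2.
Mutual best responses: (R1, b2); (R2, b3).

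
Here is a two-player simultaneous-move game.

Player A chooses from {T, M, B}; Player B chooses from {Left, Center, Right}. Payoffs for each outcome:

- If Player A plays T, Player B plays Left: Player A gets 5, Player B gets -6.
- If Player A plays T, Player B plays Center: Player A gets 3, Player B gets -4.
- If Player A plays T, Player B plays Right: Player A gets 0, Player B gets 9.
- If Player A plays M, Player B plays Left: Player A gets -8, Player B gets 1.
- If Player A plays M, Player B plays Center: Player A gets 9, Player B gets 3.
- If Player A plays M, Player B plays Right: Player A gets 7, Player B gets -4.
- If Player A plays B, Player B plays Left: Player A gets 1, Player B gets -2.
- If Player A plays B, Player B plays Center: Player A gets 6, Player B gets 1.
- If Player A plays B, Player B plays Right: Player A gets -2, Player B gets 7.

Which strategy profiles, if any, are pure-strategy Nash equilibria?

(M, Center)

Player A against Left: payoffs 5, -8, 1 → best response T.
Player A against Center: payoffs 3, 9, 6 → best response M.
Player A against Right: payoffs 0, 7, -2 → best response M.
Player B against T: payoffs -6, -4, 9 → best response Right.
Player B against M: payoffs 1, 3, -4 → best response Center.
Player B against B: payoffs -2, 1, 7 → best response Right.
Mutual best responses: (M, Center).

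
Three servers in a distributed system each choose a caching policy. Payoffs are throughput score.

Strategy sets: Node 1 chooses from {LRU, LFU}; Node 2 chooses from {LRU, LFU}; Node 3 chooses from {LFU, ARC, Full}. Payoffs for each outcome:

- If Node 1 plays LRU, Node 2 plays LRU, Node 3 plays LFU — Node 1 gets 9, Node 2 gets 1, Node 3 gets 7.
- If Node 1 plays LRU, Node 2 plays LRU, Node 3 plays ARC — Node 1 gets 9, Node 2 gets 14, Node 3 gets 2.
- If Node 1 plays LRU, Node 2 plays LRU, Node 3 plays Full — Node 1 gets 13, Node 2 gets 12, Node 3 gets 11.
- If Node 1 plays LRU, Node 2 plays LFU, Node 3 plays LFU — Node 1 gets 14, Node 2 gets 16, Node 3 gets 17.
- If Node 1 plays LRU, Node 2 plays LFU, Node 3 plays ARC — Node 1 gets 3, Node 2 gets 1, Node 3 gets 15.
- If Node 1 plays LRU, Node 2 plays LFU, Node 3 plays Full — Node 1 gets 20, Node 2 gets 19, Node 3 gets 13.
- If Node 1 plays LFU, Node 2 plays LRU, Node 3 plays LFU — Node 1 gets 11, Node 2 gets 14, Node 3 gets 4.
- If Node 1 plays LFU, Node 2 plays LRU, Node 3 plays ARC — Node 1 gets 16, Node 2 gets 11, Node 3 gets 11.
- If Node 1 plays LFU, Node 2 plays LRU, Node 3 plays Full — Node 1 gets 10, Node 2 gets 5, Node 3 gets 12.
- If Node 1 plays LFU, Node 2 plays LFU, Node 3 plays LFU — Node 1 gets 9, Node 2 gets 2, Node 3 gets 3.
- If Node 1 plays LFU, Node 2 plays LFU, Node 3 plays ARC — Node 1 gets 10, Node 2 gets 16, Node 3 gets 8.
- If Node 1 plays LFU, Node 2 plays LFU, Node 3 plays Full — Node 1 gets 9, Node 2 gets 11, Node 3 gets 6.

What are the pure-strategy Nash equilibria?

The pure Nash equilibria are (LRU, LFU, LFU), (LFU, LFU, ARC).

Mark each player's best response to every combination of opponents' strategies; a profile where every player is best-responding is a pure Nash equilibrium.
Node 1 against (LRU, LFU): payoffs 9, 11 → best response LFU.
Node 1 against (LRU, ARC): payoffs 9, 16 → best response LFU.
Node 1 against (LRU, Full): payoffs 13, 10 → best response LRU.
Node 1 against (LFU, LFU): payoffs 14, 9 → best response LRU.
Node 1 against (LFU, ARC): payoffs 3, 10 → best response LFU.
Node 1 against (LFU, Full): payoffs 20, 9 → best response LRU.
Node 2 against (LRU, LFU): payoffs 1, 16 → best response LFU.
Node 2 against (LRU, ARC): payoffs 14, 1 → best response LRU.
Node 2 against (LRU, Full): payoffs 12, 19 → best response LFU.
Node 2 against (LFU, LFU): payoffs 14, 2 → best response LRU.
Node 2 against (LFU, ARC): payoffs 11, 16 → best response LFU.
Node 2 against (LFU, Full): payoffs 5, 11 → best response LFU.
Node 3 against (LRU, LRU): payoffs 7, 2, 11 → best response Full.
Node 3 against (LRU, LFU): payoffs 17, 15, 13 → best response LFU.
Node 3 against (LFU, LRU): payoffs 4, 11, 12 → best response Full.
Node 3 against (LFU, LFU): payoffs 3, 8, 6 → best response ARC.
Mutual best responses: (LRU, LFU, LFU); (LFU, LFU, ARC).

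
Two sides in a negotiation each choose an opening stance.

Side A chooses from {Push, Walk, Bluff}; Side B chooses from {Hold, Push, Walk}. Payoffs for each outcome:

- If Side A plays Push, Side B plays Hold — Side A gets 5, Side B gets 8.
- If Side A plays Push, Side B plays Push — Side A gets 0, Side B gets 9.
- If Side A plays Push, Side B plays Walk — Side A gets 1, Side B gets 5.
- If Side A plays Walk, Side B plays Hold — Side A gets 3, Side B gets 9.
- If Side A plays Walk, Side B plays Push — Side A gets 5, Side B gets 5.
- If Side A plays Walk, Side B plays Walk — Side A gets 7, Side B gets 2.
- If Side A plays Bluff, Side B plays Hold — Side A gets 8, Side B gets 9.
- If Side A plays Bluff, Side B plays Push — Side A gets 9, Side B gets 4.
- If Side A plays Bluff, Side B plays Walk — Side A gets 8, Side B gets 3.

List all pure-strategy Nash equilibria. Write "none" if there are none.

Pure NE: (Bluff, Hold)

For each strategy profile, look for a profitable unilateral deviation.
(Push, Hold): Side A can switch to Bluff (5 → 8). Not NE.
(Push, Push): Side A can switch to Walk (0 → 5). Not NE.
(Push, Walk): Side A can switch to Walk (1 → 7). Not NE.
(Walk, Hold): Side A can switch to Push (3 → 5). Not NE.
(Walk, Push): Side A can switch to Bluff (5 → 9). Not NE.
(Walk, Walk): Side A can switch to Bluff (7 → 8). Not NE.
(Bluff, Hold): Side A gets 8, best alternative 5; Side B gets 9, best alternative 4. No profitable deviation — NE.
(The remaining 2 profiles each have a profitable deviation by the same check.)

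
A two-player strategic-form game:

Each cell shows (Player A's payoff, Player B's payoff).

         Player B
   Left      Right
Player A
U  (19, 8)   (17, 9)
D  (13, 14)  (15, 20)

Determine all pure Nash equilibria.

(U, Right)

Check each profile: it is a Nash equilibrium iff no player can strictly gain by switching unilaterally.
(U, Left): Player B can switch to Right (8 → 9). Not NE.
(U, Right): Player A gets 17, best alternative 15; Player B gets 9, best alternative 8. No profitable deviation — NE.
(D, Left): Player A can switch to U (13 → 19). Not NE.
(D, Right): Player A can switch to U (15 → 17). Not NE.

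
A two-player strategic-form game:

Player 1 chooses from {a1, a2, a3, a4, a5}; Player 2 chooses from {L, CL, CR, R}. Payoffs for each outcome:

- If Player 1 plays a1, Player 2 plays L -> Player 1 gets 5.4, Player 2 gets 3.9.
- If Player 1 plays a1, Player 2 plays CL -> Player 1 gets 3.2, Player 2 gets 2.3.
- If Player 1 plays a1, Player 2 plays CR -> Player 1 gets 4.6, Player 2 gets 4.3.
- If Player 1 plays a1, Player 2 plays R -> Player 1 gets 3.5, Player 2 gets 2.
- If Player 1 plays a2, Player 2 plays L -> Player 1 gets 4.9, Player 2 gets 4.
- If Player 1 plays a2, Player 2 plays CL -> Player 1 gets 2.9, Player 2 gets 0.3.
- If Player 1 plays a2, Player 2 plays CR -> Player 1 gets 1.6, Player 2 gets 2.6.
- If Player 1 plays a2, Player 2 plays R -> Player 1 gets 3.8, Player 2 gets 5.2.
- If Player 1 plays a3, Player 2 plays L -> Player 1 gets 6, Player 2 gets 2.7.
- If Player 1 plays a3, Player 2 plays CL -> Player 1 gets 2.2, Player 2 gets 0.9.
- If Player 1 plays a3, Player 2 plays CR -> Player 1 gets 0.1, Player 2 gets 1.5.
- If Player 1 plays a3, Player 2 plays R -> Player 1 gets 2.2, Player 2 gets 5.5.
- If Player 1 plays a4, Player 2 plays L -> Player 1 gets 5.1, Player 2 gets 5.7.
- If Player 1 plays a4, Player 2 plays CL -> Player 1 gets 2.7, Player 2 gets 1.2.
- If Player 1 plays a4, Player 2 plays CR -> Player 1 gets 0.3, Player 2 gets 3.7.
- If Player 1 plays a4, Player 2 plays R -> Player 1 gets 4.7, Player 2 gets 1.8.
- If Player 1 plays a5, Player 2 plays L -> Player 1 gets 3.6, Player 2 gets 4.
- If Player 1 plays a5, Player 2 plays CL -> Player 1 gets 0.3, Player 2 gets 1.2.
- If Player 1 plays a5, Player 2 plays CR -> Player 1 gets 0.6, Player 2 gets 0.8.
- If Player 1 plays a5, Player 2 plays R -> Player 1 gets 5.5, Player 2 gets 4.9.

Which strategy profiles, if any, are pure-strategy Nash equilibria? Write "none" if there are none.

The pure Nash equilibria are (a1, CR) and (a5, R).

Mark each player's best response to every combination of opponents' strategies; a profile where every player is best-responding is a pure Nash equilibrium.
Player 1 against L: payoffs 5.4, 4.9, 6, 5.1, 3.6 → best response a3.
Player 1 against CL: payoffs 3.2, 2.9, 2.2, 2.7, 0.3 → best response a1.
Player 1 against CR: payoffs 4.6, 1.6, 0.1, 0.3, 0.6 → best response a1.
Player 1 against R: payoffs 3.5, 3.8, 2.2, 4.7, 5.5 → best response a5.
Player 2 against a1: payoffs 3.9, 2.3, 4.3, 2 → best response CR.
Player 2 against a2: payoffs 4, 0.3, 2.6, 5.2 → best response R.
Player 2 against a3: payoffs 2.7, 0.9, 1.5, 5.5 → best response R.
Player 2 against a4: payoffs 5.7, 1.2, 3.7, 1.8 → best response L.
Player 2 against a5: payoffs 4, 1.2, 0.8, 4.9 → best response R.
Mutual best responses: (a1, CR); (a5, R).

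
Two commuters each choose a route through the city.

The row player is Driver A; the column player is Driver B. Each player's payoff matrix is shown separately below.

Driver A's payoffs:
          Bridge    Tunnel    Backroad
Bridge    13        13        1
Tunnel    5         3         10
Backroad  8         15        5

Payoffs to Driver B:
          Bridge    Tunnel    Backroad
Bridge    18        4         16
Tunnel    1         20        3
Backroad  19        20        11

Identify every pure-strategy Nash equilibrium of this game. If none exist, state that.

(Bridge, Bridge) and (Backroad, Tunnel)

Driver A against Bridge: payoffs 13, 5, 8 → best response Bridge.
Driver A against Tunnel: payoffs 13, 3, 15 → best response Backroad.
Driver A against Backroad: payoffs 1, 10, 5 → best response Tunnel.
Driver B against Bridge: payoffs 18, 4, 16 → best response Bridge.
Driver B against Tunnel: payoffs 1, 20, 3 → best response Tunnel.
Driver B against Backroad: payoffs 19, 20, 11 → best response Tunnel.
Mutual best responses: (Bridge, Bridge); (Backroad, Tunnel).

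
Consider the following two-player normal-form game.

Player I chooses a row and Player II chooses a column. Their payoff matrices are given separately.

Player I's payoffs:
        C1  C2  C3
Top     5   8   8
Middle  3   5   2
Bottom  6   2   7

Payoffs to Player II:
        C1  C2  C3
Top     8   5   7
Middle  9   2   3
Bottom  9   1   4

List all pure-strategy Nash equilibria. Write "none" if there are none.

Mark each player's best response to every combination of opponents' strategies; a profile where every player is best-responding is a pure Nash equilibrium.
Player I against C1: payoffs 5, 3, 6 → best response Bottom.
Player I against C2: payoffs 8, 5, 2 → best response Top.
Player I against C3: payoffs 8, 2, 7 → best response Top.
Player II against Top: payoffs 8, 5, 7 → best response C1.
Player II against Middle: payoffs 9, 2, 3 → best response C1.
Player II against Bottom: payoffs 9, 1, 4 → best response C1.
Mutual best responses: (Bottom, C1).

(Bottom, C1)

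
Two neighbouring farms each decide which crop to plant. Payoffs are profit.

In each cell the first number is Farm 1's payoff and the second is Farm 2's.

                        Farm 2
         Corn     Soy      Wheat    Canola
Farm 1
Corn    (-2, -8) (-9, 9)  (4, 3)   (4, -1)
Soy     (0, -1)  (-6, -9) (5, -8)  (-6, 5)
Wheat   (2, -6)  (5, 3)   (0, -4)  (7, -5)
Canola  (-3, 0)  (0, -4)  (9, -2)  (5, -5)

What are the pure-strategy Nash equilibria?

For each strategy profile, look for a profitable unilateral deviation.
(Corn, Corn): Farm 1 can switch to Soy (-2 → 0). Not NE.
(Corn, Soy): Farm 1 can switch to Soy (-9 → -6). Not NE.
(Corn, Wheat): Farm 1 can switch to Soy (4 → 5). Not NE.
(Corn, Canola): Farm 1 can switch to Wheat (4 → 7). Not NE.
(Soy, Corn): Farm 1 can switch to Wheat (0 → 2). Not NE.
(Soy, Soy): Farm 1 can switch to Wheat (-6 → 5). Not NE.
(Wheat, Soy): Farm 1 gets 5, best alternative 0; Farm 2 gets 3, best alternative -4. No profitable deviation — NE.
(The remaining 9 profiles each have a profitable deviation by the same check.)

The unique pure-strategy Nash equilibrium is (Wheat, Soy).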